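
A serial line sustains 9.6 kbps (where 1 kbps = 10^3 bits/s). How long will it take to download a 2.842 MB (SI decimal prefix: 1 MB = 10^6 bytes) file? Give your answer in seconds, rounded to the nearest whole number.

2,368 seconds

2.842 MB = 2,842,000 bytes = 22,736,000 bits
9.6 kbps = 9,600 bits/s
time = 22,736,000 / 9,600 = 2,368 s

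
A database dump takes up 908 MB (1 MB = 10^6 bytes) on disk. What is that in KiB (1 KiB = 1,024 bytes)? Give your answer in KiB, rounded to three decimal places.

886,718.750 KiB

908 MB = 908 × 10^6 bytes = 908,000,000 bytes
1 KiB = 1,024 bytes
908,000,000 / 1,024 = 886,718.750 KiB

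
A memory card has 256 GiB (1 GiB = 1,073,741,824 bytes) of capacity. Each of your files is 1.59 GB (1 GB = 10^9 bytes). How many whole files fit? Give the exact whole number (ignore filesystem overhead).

Capacity: 256 GiB = 274,877,906,944 bytes
Per item: 1.59 GB = 1,590,000,000 bytes
⌊274,877,906,944 / 1,590,000,000⌋ = 172

172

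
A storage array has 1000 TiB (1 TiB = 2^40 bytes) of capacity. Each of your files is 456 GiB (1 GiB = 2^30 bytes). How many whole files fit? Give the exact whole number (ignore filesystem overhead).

Capacity: 1000 TiB = 1,099,511,627,776,000 bytes
Per item: 456 GiB = 489,626,271,744 bytes
⌊1,099,511,627,776,000 / 489,626,271,744⌋ = 2,245

2,245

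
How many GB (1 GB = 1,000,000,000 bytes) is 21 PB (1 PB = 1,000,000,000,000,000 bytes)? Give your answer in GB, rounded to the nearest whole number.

21,000,000 GB

21 PB = 21 × 10^15 bytes = 21,000,000,000,000,000 bytes
1 GB = 1,000,000,000 bytes
21,000,000,000,000,000 / 1,000,000,000 = 21,000,000 GB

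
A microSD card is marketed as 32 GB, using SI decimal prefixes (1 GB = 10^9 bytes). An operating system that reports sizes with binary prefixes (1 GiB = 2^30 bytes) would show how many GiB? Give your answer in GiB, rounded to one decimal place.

32 GB × 1,000,000,000 bytes/GB = 32,000,000,000 bytes
1 GiB = 1,073,741,824 bytes
32,000,000,000 / 1,073,741,824 = 29.8 GiB

29.8 GiB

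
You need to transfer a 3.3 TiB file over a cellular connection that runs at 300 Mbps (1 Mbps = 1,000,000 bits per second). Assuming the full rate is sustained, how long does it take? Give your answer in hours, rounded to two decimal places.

3.3 TiB = 3,628,388,371,660.8 bytes = 29,027,106,973,286.4 bits
300 Mbps = 300,000,000 bits/s
time = 29,027,106,973,286.4 / 300,000,000 = 96,757.0232 s
96,757.0232 s / 3600 = 26.88 hours

26.88 hours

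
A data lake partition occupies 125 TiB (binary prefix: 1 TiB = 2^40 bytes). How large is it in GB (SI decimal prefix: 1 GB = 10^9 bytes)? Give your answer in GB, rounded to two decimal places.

125 TiB = 125 × 2^40 bytes = 137,438,953,472,000 bytes
1 GB = 1,000,000,000 bytes
137,438,953,472,000 / 1,000,000,000 = 137,438.95 GB

137,438.95 GB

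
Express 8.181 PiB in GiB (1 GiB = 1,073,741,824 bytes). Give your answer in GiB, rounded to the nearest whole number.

8.181 PiB × 1,125,899,906,842,624 bytes/PiB = 9,210,987,137,879,506.944 bytes
1 GiB = 1,073,741,824 bytes
9,210,987,137,879,506.944 / 1,073,741,824 = 8,578,400 GiB

8,578,400 GiB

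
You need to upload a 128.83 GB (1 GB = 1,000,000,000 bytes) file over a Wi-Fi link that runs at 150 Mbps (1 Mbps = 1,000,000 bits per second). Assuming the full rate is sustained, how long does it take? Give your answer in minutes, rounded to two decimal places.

128.83 GB = 128,830,000,000 bytes = 1,030,640,000,000 bits
150 Mbps = 150,000,000 bits/s
time = 1,030,640,000,000 / 150,000,000 = 6,870.933 s
6,870.933 s / 60 = 114.52 minutes

114.52 minutes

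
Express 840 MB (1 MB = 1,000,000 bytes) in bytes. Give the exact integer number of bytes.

840 × 1,000,000 = 840,000,000 bytes  (1 MB = 10^6 bytes)

840,000,000 bytes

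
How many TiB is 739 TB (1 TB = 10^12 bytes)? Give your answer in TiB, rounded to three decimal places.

672.117 TiB

739 TB × 1,000,000,000,000 bytes/TB = 739,000,000,000,000 bytes
1 TiB = 2^40 bytes = 1,099,511,627,776 bytes
739,000,000,000,000 / 1,099,511,627,776 = 672.117 TiB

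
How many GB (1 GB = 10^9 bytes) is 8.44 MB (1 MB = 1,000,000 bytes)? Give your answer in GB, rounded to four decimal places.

8.44 MB × 1,000,000 bytes/MB = 8,440,000 bytes
1 GB = 10^9 bytes = 1,000,000,000 bytes
8,440,000 / 1,000,000,000 = 0.0084 GB

0.0084 GB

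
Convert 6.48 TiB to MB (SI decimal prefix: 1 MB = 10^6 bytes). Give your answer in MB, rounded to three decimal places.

6.48 TiB × 1,099,511,627,776 bytes/TiB = 7,124,835,347,988.48 bytes
1 MB = 10^6 bytes = 1,000,000 bytes
7,124,835,347,988.48 / 1,000,000 = 7,124,835.348 MB

7,124,835.348 MB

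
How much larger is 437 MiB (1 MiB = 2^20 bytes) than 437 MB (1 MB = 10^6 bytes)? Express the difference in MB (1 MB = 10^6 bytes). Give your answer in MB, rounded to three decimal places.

437 MiB = 437 × 1,048,576 = 458,227,712 bytes
437 MB = 437 × 1,000,000 = 437,000,000 bytes
difference = 21,227,712 bytes
21,227,712 / 1,000,000 = 21.228 MB

21.228 MB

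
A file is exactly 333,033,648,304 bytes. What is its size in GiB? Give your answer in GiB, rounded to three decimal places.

310.162 GiB

333,033,648,304 bytes given.
1 GiB = 1,073,741,824 bytes
333,033,648,304 / 1,073,741,824 = 310.162 GiB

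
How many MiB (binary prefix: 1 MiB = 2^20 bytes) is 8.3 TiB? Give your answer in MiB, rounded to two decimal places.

8,703,180.80 MiB

8.3 TiB × 1,099,511,627,776 bytes/TiB = 9,125,946,510,540.8 bytes
1 MiB = 2^20 bytes = 1,048,576 bytes
9,125,946,510,540.8 / 1,048,576 = 8,703,180.80 MiB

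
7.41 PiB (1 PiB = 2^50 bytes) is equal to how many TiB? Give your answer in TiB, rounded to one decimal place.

7.41 PiB × 1,125,899,906,842,624 bytes/PiB = 8,342,918,309,703,843.84 bytes
1 TiB = 1,099,511,627,776 bytes
8,342,918,309,703,843.84 / 1,099,511,627,776 = 7,587.8 TiB

7,587.8 TiB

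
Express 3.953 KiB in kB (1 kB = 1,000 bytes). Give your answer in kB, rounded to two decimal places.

4.05 kB

3.953 KiB × 1,024 bytes/KiB = 4,047.872 bytes
1 kB = 10^3 bytes = 1,000 bytes
4,047.872 / 1,000 = 4.05 kB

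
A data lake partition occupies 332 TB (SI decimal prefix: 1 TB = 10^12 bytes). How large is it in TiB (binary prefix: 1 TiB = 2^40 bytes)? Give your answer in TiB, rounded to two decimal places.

332 TB = 332 × 10^12 bytes = 332,000,000,000,000 bytes
1 TiB = 1,099,511,627,776 bytes
332,000,000,000,000 / 1,099,511,627,776 = 301.95 TiB

301.95 TiB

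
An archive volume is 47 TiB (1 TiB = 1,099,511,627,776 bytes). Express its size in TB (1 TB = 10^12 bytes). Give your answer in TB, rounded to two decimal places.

51.68 TB

47 TiB = 47 × 2^40 bytes = 51,677,046,505,472 bytes
1 TB = 10^12 bytes = 1,000,000,000,000 bytes
51,677,046,505,472 / 1,000,000,000,000 = 51.68 TB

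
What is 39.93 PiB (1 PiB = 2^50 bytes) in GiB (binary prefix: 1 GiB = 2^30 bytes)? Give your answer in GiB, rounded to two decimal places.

41,869,639.68 GiB

39.93 PiB = 39.93 × 2^50 bytes = 44,957,183,280,225,976.32 bytes
1 GiB = 2^30 bytes = 1,073,741,824 bytes
44,957,183,280,225,976.32 / 1,073,741,824 = 41,869,639.68 GiB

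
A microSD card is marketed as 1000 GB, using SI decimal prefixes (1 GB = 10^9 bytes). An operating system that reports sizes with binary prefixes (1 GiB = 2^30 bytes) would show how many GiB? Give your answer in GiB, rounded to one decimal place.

931.3 GiB

1000 GB = 1000 × 10^9 bytes = 1,000,000,000,000 bytes
1 GiB = 2^30 bytes = 1,073,741,824 bytes
1,000,000,000,000 / 1,073,741,824 = 931.3 GiB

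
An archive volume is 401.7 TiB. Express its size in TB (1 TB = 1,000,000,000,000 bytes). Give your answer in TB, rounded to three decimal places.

441.674 TB

401.7 TiB = 401.7 × 2^40 bytes = 441,673,820,877,619.2 bytes
1 TB = 10^12 bytes = 1,000,000,000,000 bytes
441,673,820,877,619.2 / 1,000,000,000,000 = 441.674 TB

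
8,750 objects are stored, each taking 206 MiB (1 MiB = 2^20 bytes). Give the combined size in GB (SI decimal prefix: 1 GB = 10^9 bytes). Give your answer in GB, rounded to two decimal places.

1,890.06 GB

Total = 8,750 × 206 MiB = 1,802,500 MiB
= 1,802,500 × 1,048,576 bytes = 1,890,058,240,000 bytes
1 GB = 1,000,000,000 bytes
1,890,058,240,000 / 1,000,000,000 = 1,890.06 GB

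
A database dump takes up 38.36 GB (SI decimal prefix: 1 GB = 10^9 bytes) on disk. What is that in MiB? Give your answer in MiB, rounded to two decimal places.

36,582.95 MiB

38.36 GB × 1,000,000,000 bytes/GB = 38,360,000,000 bytes
1 MiB = 2^20 bytes = 1,048,576 bytes
38,360,000,000 / 1,048,576 = 36,582.95 MiB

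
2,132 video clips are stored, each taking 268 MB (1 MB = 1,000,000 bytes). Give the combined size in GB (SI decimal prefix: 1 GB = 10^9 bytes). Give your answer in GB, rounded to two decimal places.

Total = 2,132 × 268 MB = 571,376 MB
= 571,376 × 1,000,000 bytes = 571,376,000,000 bytes
1 GB = 1,000,000,000 bytes
571,376,000,000 / 1,000,000,000 = 571.38 GB

571.38 GB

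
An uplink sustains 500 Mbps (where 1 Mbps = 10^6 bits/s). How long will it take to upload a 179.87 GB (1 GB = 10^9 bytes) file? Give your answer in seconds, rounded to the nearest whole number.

2,878 seconds

179.87 GB = 179,870,000,000 bytes = 1,438,960,000,000 bits
500 Mbps = 500,000,000 bits/s
time = 1,438,960,000,000 / 500,000,000 = 2,878 s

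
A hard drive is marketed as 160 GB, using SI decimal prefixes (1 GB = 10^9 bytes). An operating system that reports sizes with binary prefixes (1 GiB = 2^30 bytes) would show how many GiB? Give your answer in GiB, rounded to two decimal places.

149.01 GiB

160 GB × 1,000,000,000 bytes/GB = 160,000,000,000 bytes
1 GiB = 1,073,741,824 bytes
160,000,000,000 / 1,073,741,824 = 149.01 GiB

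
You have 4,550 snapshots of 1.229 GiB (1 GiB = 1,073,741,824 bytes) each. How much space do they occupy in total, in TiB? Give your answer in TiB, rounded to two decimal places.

Total = 4,550 × 1.229 GiB = 5591.95 GiB
= 5591.95 × 1,073,741,824 bytes = 6,004,310,592,716.8 bytes
1 TiB = 1,099,511,627,776 bytes
6,004,310,592,716.8 / 1,099,511,627,776 = 5.46 TiB

5.46 TiB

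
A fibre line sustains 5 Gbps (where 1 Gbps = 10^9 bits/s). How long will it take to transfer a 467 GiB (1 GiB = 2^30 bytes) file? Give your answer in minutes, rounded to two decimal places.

13.37 minutes

467 GiB = 501,437,431,808 bytes = 4,011,499,454,464 bits
5 Gbps = 5,000,000,000 bits/s
time = 4,011,499,454,464 / 5,000,000,000 = 802.300 s
802.300 s / 60 = 13.37 minutes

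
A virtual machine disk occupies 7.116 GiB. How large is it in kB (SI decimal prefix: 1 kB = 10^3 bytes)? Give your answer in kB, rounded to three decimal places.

7.116 GiB = 7.116 × 2^30 bytes = 7,640,746,819.584 bytes
1 kB = 10^3 bytes = 1,000 bytes
7,640,746,819.584 / 1,000 = 7,640,746.820 kB

7,640,746.820 kB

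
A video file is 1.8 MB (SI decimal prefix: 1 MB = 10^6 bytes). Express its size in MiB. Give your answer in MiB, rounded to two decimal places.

1.8 MB × 1,000,000 bytes/MB = 1,800,000 bytes
1 MiB = 1,048,576 bytes
1,800,000 / 1,048,576 = 1.72 MiB

1.72 MiB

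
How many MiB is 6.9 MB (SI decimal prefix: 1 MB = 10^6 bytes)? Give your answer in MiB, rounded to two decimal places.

6.9 MB = 6.9 × 10^6 bytes = 6,900,000 bytes
1 MiB = 1,048,576 bytes
6,900,000 / 1,048,576 = 6.58 MiB

6.58 MiB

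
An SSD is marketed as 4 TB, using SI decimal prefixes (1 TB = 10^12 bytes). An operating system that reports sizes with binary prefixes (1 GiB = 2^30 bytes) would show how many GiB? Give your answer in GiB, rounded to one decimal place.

4 TB × 1,000,000,000,000 bytes/TB = 4,000,000,000,000 bytes
1 GiB = 2^30 bytes = 1,073,741,824 bytes
4,000,000,000,000 / 1,073,741,824 = 3,725.3 GiB

3,725.3 GiB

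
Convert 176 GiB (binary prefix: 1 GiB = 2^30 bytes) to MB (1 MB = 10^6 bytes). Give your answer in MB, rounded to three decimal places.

188,978.561 MB

176 GiB = 176 × 2^30 bytes = 188,978,561,024 bytes
1 MB = 1,000,000 bytes
188,978,561,024 / 1,000,000 = 188,978.561 MB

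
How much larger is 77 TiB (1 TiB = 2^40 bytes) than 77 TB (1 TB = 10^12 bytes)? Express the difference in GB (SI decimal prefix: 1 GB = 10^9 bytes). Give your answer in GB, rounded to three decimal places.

77 TiB = 77 × 1,099,511,627,776 = 84,662,395,338,752 bytes
77 TB = 77 × 1,000,000,000,000 = 77,000,000,000,000 bytes
difference = 7,662,395,338,752 bytes
7,662,395,338,752 / 1,000,000,000 = 7,662.395 GB

7,662.395 GB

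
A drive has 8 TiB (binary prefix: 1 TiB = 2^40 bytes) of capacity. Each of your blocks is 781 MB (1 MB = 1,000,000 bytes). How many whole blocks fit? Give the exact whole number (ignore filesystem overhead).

Capacity: 8 TiB = 8,796,093,022,208 bytes
Per item: 781 MB = 781,000,000 bytes
⌊8,796,093,022,208 / 781,000,000⌋ = 11,262

11,262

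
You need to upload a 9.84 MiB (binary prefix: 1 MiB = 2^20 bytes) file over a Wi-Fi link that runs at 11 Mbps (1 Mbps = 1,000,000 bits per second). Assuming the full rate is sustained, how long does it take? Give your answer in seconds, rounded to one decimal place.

7.5 seconds

9.84 MiB = 10,317,987.84 bytes = 82,543,902.72 bits
11 Mbps = 11,000,000 bits/s
time = 82,543,902.72 / 11,000,000 = 7.5 s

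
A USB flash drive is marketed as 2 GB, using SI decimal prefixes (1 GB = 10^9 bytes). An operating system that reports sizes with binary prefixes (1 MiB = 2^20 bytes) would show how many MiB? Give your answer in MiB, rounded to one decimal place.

2 GB × 1,000,000,000 bytes/GB = 2,000,000,000 bytes
1 MiB = 2^20 bytes = 1,048,576 bytes
2,000,000,000 / 1,048,576 = 1,907.3 MiB

1,907.3 MiB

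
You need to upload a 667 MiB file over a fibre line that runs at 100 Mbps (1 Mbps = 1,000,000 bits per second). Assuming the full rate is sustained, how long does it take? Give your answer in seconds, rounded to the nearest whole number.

667 MiB = 699,400,192 bytes = 5,595,201,536 bits
100 Mbps = 100,000,000 bits/s
time = 5,595,201,536 / 100,000,000 = 56 s

56 seconds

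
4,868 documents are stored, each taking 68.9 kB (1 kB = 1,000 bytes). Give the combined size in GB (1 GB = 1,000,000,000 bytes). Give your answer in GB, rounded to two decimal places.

0.34 GB

Total = 4,868 × 68.9 kB = 335405.2 kB
= 335405.2 × 1,000 bytes = 335,405,200 bytes
1 GB = 1,000,000,000 bytes
335,405,200 / 1,000,000,000 = 0.34 GB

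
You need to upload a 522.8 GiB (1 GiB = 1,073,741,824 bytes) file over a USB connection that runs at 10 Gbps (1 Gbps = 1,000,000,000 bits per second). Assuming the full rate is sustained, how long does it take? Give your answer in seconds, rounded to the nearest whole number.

522.8 GiB = 561,352,225,587.2 bytes = 4,490,817,804,697.6 bits
10 Gbps = 10,000,000,000 bits/s
time = 4,490,817,804,697.6 / 10,000,000,000 = 449 s

449 seconds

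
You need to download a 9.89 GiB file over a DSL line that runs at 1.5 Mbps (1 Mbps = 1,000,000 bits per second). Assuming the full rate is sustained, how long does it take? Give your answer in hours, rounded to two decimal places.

9.89 GiB = 10,619,306,639.36 bytes = 84,954,453,114.88 bits
1.5 Mbps = 1,500,000 bits/s
time = 84,954,453,114.88 / 1,500,000 = 56,636.3021 s
56,636.3021 s / 3600 = 15.73 hours

15.73 hours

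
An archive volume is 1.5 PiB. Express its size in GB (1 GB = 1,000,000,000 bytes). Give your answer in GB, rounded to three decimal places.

1.5 PiB × 1,125,899,906,842,624 bytes/PiB = 1,688,849,860,263,936 bytes
1 GB = 10^9 bytes = 1,000,000,000 bytes
1,688,849,860,263,936 / 1,000,000,000 = 1,688,849.860 GB

1,688,849.860 GB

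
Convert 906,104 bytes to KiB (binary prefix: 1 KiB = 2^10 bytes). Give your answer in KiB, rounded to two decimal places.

884.87 KiB

906,104 bytes given.
1 KiB = 1,024 bytes
906,104 / 1,024 = 884.87 KiB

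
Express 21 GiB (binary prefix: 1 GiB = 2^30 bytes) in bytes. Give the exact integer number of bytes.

21 × 1,073,741,824 = 22,548,578,304 bytes  (1 GiB = 2^30 bytes)

22,548,578,304 bytes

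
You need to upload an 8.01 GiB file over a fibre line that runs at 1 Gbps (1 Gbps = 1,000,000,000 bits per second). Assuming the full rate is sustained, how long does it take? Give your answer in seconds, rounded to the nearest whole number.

8.01 GiB = 8,600,672,010.24 bytes = 68,805,376,081.92 bits
1 Gbps = 1,000,000,000 bits/s
time = 68,805,376,081.92 / 1,000,000,000 = 69 s

69 seconds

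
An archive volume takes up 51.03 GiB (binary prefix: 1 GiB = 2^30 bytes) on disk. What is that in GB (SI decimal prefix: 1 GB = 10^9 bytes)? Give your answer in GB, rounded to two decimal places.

54.79 GB

51.03 GiB = 51.03 × 2^30 bytes = 54,793,045,278.72 bytes
1 GB = 10^9 bytes = 1,000,000,000 bytes
54,793,045,278.72 / 1,000,000,000 = 54.79 GB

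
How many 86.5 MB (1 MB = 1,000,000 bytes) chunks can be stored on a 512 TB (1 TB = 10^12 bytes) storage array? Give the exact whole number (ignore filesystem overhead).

5,919,075

Capacity: 512 TB = 512,000,000,000,000 bytes
Per item: 86.5 MB = 86,500,000 bytes
⌊512,000,000,000,000 / 86,500,000⌋ = 5,919,075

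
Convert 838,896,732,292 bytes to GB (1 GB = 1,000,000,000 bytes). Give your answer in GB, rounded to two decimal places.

838,896,732,292 bytes given.
1 GB = 1,000,000,000 bytes
838,896,732,292 / 1,000,000,000 = 838.90 GB

838.90 GB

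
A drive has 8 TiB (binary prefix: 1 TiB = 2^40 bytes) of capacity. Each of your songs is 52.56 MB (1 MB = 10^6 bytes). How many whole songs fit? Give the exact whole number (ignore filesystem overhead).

Capacity: 8 TiB = 8,796,093,022,208 bytes
Per item: 52.56 MB = 52,560,000 bytes
⌊8,796,093,022,208 / 52,560,000⌋ = 167,353

167,353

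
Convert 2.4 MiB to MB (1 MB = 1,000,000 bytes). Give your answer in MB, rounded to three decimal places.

2.4 MiB = 2.4 × 2^20 bytes = 2,516,582.4 bytes
1 MB = 1,000,000 bytes
2,516,582.4 / 1,000,000 = 2.517 MB

2.517 MB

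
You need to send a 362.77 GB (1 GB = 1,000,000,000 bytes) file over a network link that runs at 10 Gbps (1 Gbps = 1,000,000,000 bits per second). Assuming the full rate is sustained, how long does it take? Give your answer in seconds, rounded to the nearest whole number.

362.77 GB = 362,770,000,000 bytes = 2,902,160,000,000 bits
10 Gbps = 10,000,000,000 bits/s
time = 2,902,160,000,000 / 10,000,000,000 = 290 s

290 seconds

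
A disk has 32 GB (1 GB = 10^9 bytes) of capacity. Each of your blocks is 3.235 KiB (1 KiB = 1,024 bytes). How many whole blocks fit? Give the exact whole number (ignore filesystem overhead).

Capacity: 32 GB = 32,000,000,000 bytes
Per item: 3.235 KiB = 3,312.64 bytes
⌊32,000,000,000 / 3,312.64⌋ = 9,659,969

9,659,969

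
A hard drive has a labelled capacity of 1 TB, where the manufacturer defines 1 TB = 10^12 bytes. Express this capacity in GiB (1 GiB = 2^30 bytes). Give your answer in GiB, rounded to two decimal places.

931.32 GiB

1 TB × 1,000,000,000,000 bytes/TB = 1,000,000,000,000 bytes
1 GiB = 2^30 bytes = 1,073,741,824 bytes
1,000,000,000,000 / 1,073,741,824 = 931.32 GiB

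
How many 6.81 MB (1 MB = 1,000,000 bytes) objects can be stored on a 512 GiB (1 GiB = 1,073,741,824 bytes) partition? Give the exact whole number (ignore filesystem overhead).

80,727

Capacity: 512 GiB = 549,755,813,888 bytes
Per item: 6.81 MB = 6,810,000 bytes
⌊549,755,813,888 / 6,810,000⌋ = 80,727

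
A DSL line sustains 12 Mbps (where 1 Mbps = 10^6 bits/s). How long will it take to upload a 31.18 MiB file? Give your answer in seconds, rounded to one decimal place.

31.18 MiB = 32,694,599.68 bytes = 261,556,797.44 bits
12 Mbps = 12,000,000 bits/s
time = 261,556,797.44 / 12,000,000 = 21.8 s

21.8 seconds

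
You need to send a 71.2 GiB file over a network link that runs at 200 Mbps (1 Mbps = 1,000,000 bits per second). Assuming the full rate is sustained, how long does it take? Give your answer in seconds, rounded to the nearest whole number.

3,058 seconds

71.2 GiB = 76,450,417,868.8 bytes = 611,603,342,950.4 bits
200 Mbps = 200,000,000 bits/s
time = 611,603,342,950.4 / 200,000,000 = 3,058 s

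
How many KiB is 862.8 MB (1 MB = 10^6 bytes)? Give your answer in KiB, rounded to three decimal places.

842,578.125 KiB

862.8 MB = 862.8 × 10^6 bytes = 862,800,000 bytes
1 KiB = 2^10 bytes = 1,024 bytes
862,800,000 / 1,024 = 842,578.125 KiB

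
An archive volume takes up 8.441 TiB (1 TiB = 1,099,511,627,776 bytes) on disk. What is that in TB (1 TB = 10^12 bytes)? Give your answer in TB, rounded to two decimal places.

9.28 TB

8.441 TiB = 8.441 × 2^40 bytes = 9,280,977,650,057.216 bytes
1 TB = 10^12 bytes = 1,000,000,000,000 bytes
9,280,977,650,057.216 / 1,000,000,000,000 = 9.28 TB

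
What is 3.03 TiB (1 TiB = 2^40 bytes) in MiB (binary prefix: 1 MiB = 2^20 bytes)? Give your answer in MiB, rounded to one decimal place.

3.03 TiB = 3.03 × 2^40 bytes = 3,331,520,232,161.28 bytes
1 MiB = 1,048,576 bytes
3,331,520,232,161.28 / 1,048,576 = 3,177,185.3 MiB

3,177,185.3 MiB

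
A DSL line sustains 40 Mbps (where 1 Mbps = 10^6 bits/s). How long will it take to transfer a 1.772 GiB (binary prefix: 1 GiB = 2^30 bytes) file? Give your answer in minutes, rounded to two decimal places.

6.34 minutes

1.772 GiB = 1,902,670,512.128 bytes = 15,221,364,097.024 bits
40 Mbps = 40,000,000 bits/s
time = 15,221,364,097.024 / 40,000,000 = 380.534 s
380.534 s / 60 = 6.34 minutes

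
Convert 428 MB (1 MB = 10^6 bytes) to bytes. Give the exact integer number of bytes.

428,000,000 bytes

428 × 1,000,000 = 428,000,000 bytes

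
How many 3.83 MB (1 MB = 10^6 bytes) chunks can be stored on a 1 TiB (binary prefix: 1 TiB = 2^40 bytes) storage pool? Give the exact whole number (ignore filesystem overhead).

Capacity: 1 TiB = 1,099,511,627,776 bytes
Per item: 3.83 MB = 3,830,000 bytes
⌊1,099,511,627,776 / 3,830,000⌋ = 287,078

287,078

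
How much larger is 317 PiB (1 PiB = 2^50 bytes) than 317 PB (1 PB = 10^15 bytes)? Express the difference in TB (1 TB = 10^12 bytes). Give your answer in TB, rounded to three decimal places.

39,910.270 TB

317 PiB = 317 × 1,125,899,906,842,624 = 356,910,270,469,111,808 bytes
317 PB = 317 × 1,000,000,000,000,000 = 317,000,000,000,000,000 bytes
difference = 39,910,270,469,111,808 bytes
39,910,270,469,111,808 / 1,000,000,000,000 = 39,910.270 TB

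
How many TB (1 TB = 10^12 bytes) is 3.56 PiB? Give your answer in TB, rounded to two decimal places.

3.56 PiB = 3.56 × 2^50 bytes = 4,008,203,668,359,741.44 bytes
1 TB = 1,000,000,000,000 bytes
4,008,203,668,359,741.44 / 1,000,000,000,000 = 4,008.20 TB

4,008.20 TB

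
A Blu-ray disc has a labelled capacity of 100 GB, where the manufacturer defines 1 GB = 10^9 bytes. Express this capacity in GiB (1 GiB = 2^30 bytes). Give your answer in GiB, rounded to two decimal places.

100 GB × 1,000,000,000 bytes/GB = 100,000,000,000 bytes
1 GiB = 2^30 bytes = 1,073,741,824 bytes
100,000,000,000 / 1,073,741,824 = 93.13 GiB

93.13 GiB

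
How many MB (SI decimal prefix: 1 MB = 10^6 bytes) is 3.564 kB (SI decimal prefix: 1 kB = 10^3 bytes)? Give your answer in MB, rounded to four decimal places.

0.0036 MB

3.564 kB = 3.564 × 10^3 bytes = 3,564 bytes
1 MB = 10^6 bytes = 1,000,000 bytes
3,564 / 1,000,000 = 0.0036 MB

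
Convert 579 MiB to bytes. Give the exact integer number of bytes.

579 × 1,048,576 = 607,125,504 bytes

607,125,504 bytes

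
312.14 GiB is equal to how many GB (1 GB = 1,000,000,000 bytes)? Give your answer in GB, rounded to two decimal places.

335.16 GB

312.14 GiB × 1,073,741,824 bytes/GiB = 335,157,772,943.36 bytes
1 GB = 10^9 bytes = 1,000,000,000 bytes
335,157,772,943.36 / 1,000,000,000 = 335.16 GB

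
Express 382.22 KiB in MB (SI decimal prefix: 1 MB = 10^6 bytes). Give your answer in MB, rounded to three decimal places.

382.22 KiB × 1,024 bytes/KiB = 391,393.28 bytes
1 MB = 10^6 bytes = 1,000,000 bytes
391,393.28 / 1,000,000 = 0.391 MB

0.391 MB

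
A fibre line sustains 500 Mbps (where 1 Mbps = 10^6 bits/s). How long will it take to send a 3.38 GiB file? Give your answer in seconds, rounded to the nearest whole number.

58 seconds

3.38 GiB = 3,629,247,365.12 bytes = 29,033,978,920.96 bits
500 Mbps = 500,000,000 bits/s
time = 29,033,978,920.96 / 500,000,000 = 58 s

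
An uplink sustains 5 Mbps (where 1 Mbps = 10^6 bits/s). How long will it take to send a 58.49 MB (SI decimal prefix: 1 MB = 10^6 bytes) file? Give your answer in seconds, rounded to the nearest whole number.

94 seconds

58.49 MB = 58,490,000 bytes = 467,920,000 bits
5 Mbps = 5,000,000 bits/s
time = 467,920,000 / 5,000,000 = 94 s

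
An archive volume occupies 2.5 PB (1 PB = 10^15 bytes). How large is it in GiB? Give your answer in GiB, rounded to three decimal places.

2.5 PB = 2.5 × 10^15 bytes = 2,500,000,000,000,000 bytes
1 GiB = 2^30 bytes = 1,073,741,824 bytes
2,500,000,000,000,000 / 1,073,741,824 = 2,328,306.437 GiB

2,328,306.437 GiB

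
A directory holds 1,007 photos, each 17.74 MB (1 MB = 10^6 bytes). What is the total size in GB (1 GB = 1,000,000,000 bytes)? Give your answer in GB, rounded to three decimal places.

17.864 GB

Total = 1,007 × 17.74 MB = 17864.18 MB
= 17864.18 × 1,000,000 bytes = 17,864,180,000 bytes
1 GB = 1,000,000,000 bytes
17,864,180,000 / 1,000,000,000 = 17.864 GB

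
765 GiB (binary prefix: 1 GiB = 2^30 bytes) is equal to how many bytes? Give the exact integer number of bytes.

821,412,495,360 bytes

765 × 1,073,741,824 = 821,412,495,360 bytes  (1 GiB = 2^30 bytes)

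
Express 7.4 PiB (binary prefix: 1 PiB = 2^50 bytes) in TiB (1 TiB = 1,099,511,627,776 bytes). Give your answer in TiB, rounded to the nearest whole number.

7.4 PiB × 1,125,899,906,842,624 bytes/PiB = 8,331,659,310,635,417.6 bytes
1 TiB = 1,099,511,627,776 bytes
8,331,659,310,635,417.6 / 1,099,511,627,776 = 7,578 TiB

7,578 TiB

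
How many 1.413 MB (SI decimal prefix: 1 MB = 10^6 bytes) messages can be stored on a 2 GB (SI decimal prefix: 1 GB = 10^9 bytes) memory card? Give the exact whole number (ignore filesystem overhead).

Capacity: 2 GB = 2,000,000,000 bytes
Per item: 1.413 MB = 1,413,000 bytes
⌊2,000,000,000 / 1,413,000⌋ = 1,415

1,415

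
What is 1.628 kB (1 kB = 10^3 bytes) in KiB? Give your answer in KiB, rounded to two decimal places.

1.59 KiB

1.628 kB = 1.628 × 10^3 bytes = 1,628 bytes
1 KiB = 2^10 bytes = 1,024 bytes
1,628 / 1,024 = 1.59 KiB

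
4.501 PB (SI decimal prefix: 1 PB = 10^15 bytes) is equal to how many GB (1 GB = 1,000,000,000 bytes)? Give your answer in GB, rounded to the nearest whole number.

4,501,000 GB

4.501 PB = 4.501 × 10^15 bytes = 4,501,000,000,000,000 bytes
1 GB = 10^9 bytes = 1,000,000,000 bytes
4,501,000,000,000,000 / 1,000,000,000 = 4,501,000 GB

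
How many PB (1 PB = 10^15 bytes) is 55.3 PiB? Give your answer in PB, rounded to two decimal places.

55.3 PiB = 55.3 × 2^50 bytes = 62,262,264,848,397,107.2 bytes
1 PB = 1,000,000,000,000,000 bytes
62,262,264,848,397,107.2 / 1,000,000,000,000,000 = 62.26 PB

62.26 PB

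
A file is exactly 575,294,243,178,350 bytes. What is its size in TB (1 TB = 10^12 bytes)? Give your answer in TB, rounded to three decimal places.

575.294 TB

575,294,243,178,350 bytes given.
1 TB = 1,000,000,000,000 bytes
575,294,243,178,350 / 1,000,000,000,000 = 575.294 TB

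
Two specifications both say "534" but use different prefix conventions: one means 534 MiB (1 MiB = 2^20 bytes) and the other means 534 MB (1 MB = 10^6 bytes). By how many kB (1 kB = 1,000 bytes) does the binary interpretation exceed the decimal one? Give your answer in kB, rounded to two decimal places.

25,939.58 kB

534 MiB = 534 × 1,048,576 = 559,939,584 bytes
534 MB = 534 × 1,000,000 = 534,000,000 bytes
difference = 25,939,584 bytes
25,939,584 / 1,000 = 25,939.58 kB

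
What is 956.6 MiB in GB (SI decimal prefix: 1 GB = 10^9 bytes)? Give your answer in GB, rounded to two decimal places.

1.00 GB

956.6 MiB × 1,048,576 bytes/MiB = 1,003,067,801.6 bytes
1 GB = 10^9 bytes = 1,000,000,000 bytes
1,003,067,801.6 / 1,000,000,000 = 1.00 GB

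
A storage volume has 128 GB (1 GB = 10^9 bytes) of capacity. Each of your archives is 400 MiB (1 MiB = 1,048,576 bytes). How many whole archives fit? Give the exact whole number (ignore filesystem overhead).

305

Capacity: 128 GB = 128,000,000,000 bytes
Per item: 400 MiB = 419,430,400 bytes
⌊128,000,000,000 / 419,430,400⌋ = 305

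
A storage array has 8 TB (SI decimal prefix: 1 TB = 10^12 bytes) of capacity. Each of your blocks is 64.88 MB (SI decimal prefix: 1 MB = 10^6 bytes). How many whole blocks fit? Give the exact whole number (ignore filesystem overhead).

123,304

Capacity: 8 TB = 8,000,000,000,000 bytes
Per item: 64.88 MB = 64,880,000 bytes
⌊8,000,000,000,000 / 64,880,000⌋ = 123,304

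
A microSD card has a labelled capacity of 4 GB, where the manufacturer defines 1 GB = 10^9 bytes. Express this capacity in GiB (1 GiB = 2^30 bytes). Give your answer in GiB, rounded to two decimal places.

4 GB = 4 × 10^9 bytes = 4,000,000,000 bytes
1 GiB = 2^30 bytes = 1,073,741,824 bytes
4,000,000,000 / 1,073,741,824 = 3.73 GiB

3.73 GiB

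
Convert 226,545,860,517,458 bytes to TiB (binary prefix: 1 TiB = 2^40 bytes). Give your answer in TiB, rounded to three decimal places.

206.042 TiB

226,545,860,517,458 bytes given.
1 TiB = 1,099,511,627,776 bytes
226,545,860,517,458 / 1,099,511,627,776 = 206.042 TiB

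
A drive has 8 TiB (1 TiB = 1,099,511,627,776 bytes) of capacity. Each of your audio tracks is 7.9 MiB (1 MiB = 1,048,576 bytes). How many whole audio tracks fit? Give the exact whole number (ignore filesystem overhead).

1,061,849

Capacity: 8 TiB = 8,796,093,022,208 bytes
Per item: 7.9 MiB = 8,283,750.4 bytes
⌊8,796,093,022,208 / 8,283,750.4⌋ = 1,061,849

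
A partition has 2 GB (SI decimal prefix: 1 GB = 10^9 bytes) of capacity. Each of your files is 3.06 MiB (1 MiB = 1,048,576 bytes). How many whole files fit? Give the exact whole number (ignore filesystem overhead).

Capacity: 2 GB = 2,000,000,000 bytes
Per item: 3.06 MiB = 3,208,642.56 bytes
⌊2,000,000,000 / 3,208,642.56⌋ = 623

623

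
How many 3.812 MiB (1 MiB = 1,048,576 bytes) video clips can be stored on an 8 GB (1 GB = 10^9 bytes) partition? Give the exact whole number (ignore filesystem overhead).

2,001

Capacity: 8 GB = 8,000,000,000 bytes
Per item: 3.812 MiB = 3,997,171.712 bytes
⌊8,000,000,000 / 3,997,171.712⌋ = 2,001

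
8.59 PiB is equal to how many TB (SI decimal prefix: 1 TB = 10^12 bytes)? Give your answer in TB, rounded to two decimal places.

9,671.48 TB

8.59 PiB = 8.59 × 2^50 bytes = 9,671,480,199,778,140.16 bytes
1 TB = 1,000,000,000,000 bytes
9,671,480,199,778,140.16 / 1,000,000,000,000 = 9,671.48 TB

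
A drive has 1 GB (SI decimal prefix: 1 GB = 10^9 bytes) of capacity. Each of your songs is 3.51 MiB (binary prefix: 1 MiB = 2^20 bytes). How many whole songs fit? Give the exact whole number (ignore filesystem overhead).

271

Capacity: 1 GB = 1,000,000,000 bytes
Per item: 3.51 MiB = 3,680,501.76 bytes
⌊1,000,000,000 / 3,680,501.76⌋ = 271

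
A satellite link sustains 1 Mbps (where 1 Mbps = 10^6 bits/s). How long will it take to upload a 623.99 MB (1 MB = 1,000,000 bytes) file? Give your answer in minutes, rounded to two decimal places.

83.20 minutes

623.99 MB = 623,990,000 bytes = 4,991,920,000 bits
1 Mbps = 1,000,000 bits/s
time = 4,991,920,000 / 1,000,000 = 4,991.920 s
4,991.920 s / 60 = 83.20 minutes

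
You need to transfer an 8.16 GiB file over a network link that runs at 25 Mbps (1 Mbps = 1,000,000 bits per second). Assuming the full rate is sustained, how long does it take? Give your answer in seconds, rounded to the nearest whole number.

8.16 GiB = 8,761,733,283.84 bytes = 70,093,866,270.72 bits
25 Mbps = 25,000,000 bits/s
time = 70,093,866,270.72 / 25,000,000 = 2,804 s

2,804 seconds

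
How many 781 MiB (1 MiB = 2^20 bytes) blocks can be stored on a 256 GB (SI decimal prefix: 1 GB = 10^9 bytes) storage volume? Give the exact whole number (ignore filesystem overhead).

312

Capacity: 256 GB = 256,000,000,000 bytes
Per item: 781 MiB = 818,937,856 bytes
⌊256,000,000,000 / 818,937,856⌋ = 312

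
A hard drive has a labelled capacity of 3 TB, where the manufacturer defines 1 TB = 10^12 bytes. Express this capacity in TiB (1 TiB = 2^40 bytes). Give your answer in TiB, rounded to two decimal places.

2.73 TiB

3 TB × 1,000,000,000,000 bytes/TB = 3,000,000,000,000 bytes
1 TiB = 1,099,511,627,776 bytes
3,000,000,000,000 / 1,099,511,627,776 = 2.73 TiB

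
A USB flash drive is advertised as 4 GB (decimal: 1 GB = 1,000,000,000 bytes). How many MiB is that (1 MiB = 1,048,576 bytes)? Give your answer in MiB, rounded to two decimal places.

3,814.70 MiB

4 GB = 4 × 10^9 bytes = 4,000,000,000 bytes
1 MiB = 1,048,576 bytes
4,000,000,000 / 1,048,576 = 3,814.70 MiB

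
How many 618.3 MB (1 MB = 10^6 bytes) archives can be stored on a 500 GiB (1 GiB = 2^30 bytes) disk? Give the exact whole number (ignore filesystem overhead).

Capacity: 500 GiB = 536,870,912,000 bytes
Per item: 618.3 MB = 618,300,000 bytes
⌊536,870,912,000 / 618,300,000⌋ = 868

868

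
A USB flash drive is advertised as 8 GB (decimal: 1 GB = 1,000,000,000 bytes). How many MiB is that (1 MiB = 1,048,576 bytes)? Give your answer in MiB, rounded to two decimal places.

7,629.39 MiB

8 GB × 1,000,000,000 bytes/GB = 8,000,000,000 bytes
1 MiB = 2^20 bytes = 1,048,576 bytes
8,000,000,000 / 1,048,576 = 7,629.39 MiB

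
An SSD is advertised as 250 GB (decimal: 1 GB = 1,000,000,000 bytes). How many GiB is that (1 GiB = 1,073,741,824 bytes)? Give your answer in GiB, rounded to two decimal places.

232.83 GiB

250 GB × 1,000,000,000 bytes/GB = 250,000,000,000 bytes
1 GiB = 2^30 bytes = 1,073,741,824 bytes
250,000,000,000 / 1,073,741,824 = 232.83 GiB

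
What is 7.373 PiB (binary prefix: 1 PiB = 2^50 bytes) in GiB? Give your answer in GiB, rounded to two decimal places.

7,731,150.85 GiB

7.373 PiB = 7.373 × 2^50 bytes = 8,301,260,013,150,666.752 bytes
1 GiB = 2^30 bytes = 1,073,741,824 bytes
8,301,260,013,150,666.752 / 1,073,741,824 = 7,731,150.85 GiB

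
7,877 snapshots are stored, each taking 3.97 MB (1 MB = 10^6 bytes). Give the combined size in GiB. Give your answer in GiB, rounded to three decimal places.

Total = 7,877 × 3.97 MB = 31271.69 MB
= 31271.69 × 1,000,000 bytes = 31,271,690,000 bytes
1 GiB = 1,073,741,824 bytes
31,271,690,000 / 1,073,741,824 = 29.124 GiB

29.124 GiB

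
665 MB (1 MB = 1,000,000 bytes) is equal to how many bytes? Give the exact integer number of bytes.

665,000,000 bytes

665 × 1,000,000 = 665,000,000 bytes  (1 MB = 10^6 bytes)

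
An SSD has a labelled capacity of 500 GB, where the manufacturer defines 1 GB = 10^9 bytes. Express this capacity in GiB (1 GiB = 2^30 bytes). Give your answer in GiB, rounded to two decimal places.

500 GB = 500 × 10^9 bytes = 500,000,000,000 bytes
1 GiB = 2^30 bytes = 1,073,741,824 bytes
500,000,000,000 / 1,073,741,824 = 465.66 GiB

465.66 GiB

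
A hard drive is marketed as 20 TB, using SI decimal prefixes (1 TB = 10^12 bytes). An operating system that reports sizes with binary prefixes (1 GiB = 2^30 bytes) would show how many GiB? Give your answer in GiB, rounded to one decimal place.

20 TB = 20 × 10^12 bytes = 20,000,000,000,000 bytes
1 GiB = 1,073,741,824 bytes
20,000,000,000,000 / 1,073,741,824 = 18,626.5 GiB

18,626.5 GiB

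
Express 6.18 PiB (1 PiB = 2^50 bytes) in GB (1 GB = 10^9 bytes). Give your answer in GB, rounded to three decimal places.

6.18 PiB = 6.18 × 2^50 bytes = 6,958,061,424,287,416.32 bytes
1 GB = 1,000,000,000 bytes
6,958,061,424,287,416.32 / 1,000,000,000 = 6,958,061.424 GB

6,958,061.424 GB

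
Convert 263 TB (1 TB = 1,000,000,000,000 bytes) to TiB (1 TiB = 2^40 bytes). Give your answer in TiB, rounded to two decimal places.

263 TB = 263 × 10^12 bytes = 263,000,000,000,000 bytes
1 TiB = 1,099,511,627,776 bytes
263,000,000,000,000 / 1,099,511,627,776 = 239.20 TiB

239.20 TiB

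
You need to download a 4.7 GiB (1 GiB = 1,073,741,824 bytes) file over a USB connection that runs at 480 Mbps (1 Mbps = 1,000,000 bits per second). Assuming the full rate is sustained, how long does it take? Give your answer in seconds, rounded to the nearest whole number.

4.7 GiB = 5,046,586,572.8 bytes = 40,372,692,582.4 bits
480 Mbps = 480,000,000 bits/s
time = 40,372,692,582.4 / 480,000,000 = 84 s

84 seconds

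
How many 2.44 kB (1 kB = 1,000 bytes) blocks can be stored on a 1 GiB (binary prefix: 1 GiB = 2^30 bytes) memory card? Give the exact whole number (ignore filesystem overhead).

440,058

Capacity: 1 GiB = 1,073,741,824 bytes
Per item: 2.44 kB = 2,440 bytes
⌊1,073,741,824 / 2,440⌋ = 440,058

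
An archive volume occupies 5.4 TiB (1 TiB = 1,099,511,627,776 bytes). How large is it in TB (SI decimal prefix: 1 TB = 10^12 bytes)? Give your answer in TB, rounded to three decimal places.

5.4 TiB × 1,099,511,627,776 bytes/TiB = 5,937,362,789,990.4 bytes
1 TB = 10^12 bytes = 1,000,000,000,000 bytes
5,937,362,789,990.4 / 1,000,000,000,000 = 5.937 TB

5.937 TB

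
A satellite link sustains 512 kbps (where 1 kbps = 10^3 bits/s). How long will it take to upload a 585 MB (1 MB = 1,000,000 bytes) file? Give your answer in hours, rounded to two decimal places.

2.54 hours

585 MB = 585,000,000 bytes = 4,680,000,000 bits
512 kbps = 512,000 bits/s
time = 4,680,000,000 / 512,000 = 9,140.6250 s
9,140.6250 s / 3600 = 2.54 hours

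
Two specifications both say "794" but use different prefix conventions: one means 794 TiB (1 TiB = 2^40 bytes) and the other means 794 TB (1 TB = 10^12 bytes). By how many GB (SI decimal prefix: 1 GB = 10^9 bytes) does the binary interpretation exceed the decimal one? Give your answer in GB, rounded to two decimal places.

794 TiB = 794 × 1,099,511,627,776 = 873,012,232,454,144 bytes
794 TB = 794 × 1,000,000,000,000 = 794,000,000,000,000 bytes
difference = 79,012,232,454,144 bytes
79,012,232,454,144 / 1,000,000,000 = 79,012.23 GB

79,012.23 GB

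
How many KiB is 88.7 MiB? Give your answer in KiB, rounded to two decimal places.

88.7 MiB × 1,048,576 bytes/MiB = 93,008,691.2 bytes
1 KiB = 2^10 bytes = 1,024 bytes
93,008,691.2 / 1,024 = 90,828.80 KiB

90,828.80 KiB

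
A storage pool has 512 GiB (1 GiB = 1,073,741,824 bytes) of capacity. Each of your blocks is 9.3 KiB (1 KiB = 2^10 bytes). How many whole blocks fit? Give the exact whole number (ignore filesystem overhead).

57,728,055

Capacity: 512 GiB = 549,755,813,888 bytes
Per item: 9.3 KiB = 9,523.2 bytes
⌊549,755,813,888 / 9,523.2⌋ = 57,728,055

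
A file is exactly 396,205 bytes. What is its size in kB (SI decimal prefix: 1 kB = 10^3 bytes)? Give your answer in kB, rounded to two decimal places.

396,205 bytes given.
1 kB = 10^3 bytes = 1,000 bytes
396,205 / 1,000 = 396.21 kB

396.21 kB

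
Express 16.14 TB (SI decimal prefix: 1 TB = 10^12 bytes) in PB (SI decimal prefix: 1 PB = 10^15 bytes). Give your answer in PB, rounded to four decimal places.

0.0161 PB

16.14 TB = 16.14 × 10^12 bytes = 16,140,000,000,000 bytes
1 PB = 10^15 bytes = 1,000,000,000,000,000 bytes
16,140,000,000,000 / 1,000,000,000,000,000 = 0.0161 PB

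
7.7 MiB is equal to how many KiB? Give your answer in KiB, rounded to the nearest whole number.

7,885 KiB

7.7 MiB × 1,048,576 bytes/MiB = 8,074,035.2 bytes
1 KiB = 1,024 bytes
8,074,035.2 / 1,024 = 7,885 KiB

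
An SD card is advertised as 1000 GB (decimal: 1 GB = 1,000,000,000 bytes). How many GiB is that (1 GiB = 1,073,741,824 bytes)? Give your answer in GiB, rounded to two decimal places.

931.32 GiB

1000 GB = 1000 × 10^9 bytes = 1,000,000,000,000 bytes
1 GiB = 2^30 bytes = 1,073,741,824 bytes
1,000,000,000,000 / 1,073,741,824 = 931.32 GiB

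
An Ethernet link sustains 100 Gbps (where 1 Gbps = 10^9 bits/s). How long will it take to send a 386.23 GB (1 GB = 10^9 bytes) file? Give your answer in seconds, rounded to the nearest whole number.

386.23 GB = 386,230,000,000 bytes = 3,089,840,000,000 bits
100 Gbps = 100,000,000,000 bits/s
time = 3,089,840,000,000 / 100,000,000,000 = 31 s

31 seconds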